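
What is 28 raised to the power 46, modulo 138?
94

Repeated squaring. Binary of 46 = 101110.
28^1 ≡ 28 (mod 138); 28^2 ≡ 94 (mod 138); 28^4 ≡ 4 (mod 138); 28^8 ≡ 16 (mod 138); 28^16 ≡ 118 (mod 138); 28^32 ≡ 124 (mod 138)
28^46 = 28^2 × 28^4 × 28^8 × 28^32 ≡ 94 (mod 138)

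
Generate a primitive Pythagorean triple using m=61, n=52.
(1017, 6344, 6425)

Euclid's formula: a = m² - n², b = 2mn, c = m² + n²
m = 61, n = 52
a = 61² - 52² = 3721 - 2704 = 1017
b = 2 × 61 × 52 = 6344
c = 61² + 52² = 3721 + 2704 = 6425
Verification: 1017² + 6344² = 1034289 + 40246336 = 41280625 = 6425² ✓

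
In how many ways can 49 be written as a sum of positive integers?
173525

p(n) counts ways to write n as a sum of positive integers (order ignored).
Euler's pentagonal recurrence: p(k) = p(k-1) + p(k-2) - p(k-5) - p(k-7) + p(k-12) + p(k-15) - ... (offsets j(3j∓1)/2, signs ++--, p(0)=1, p(<0)=0).
DP table for k = 0..48: p(0)=1, p(1)=1, p(2)=2, p(3)=3, p(4)=5, p(5)=7, p(6)=11, p(7)=15, p(8)=22, p(9)=30, p(10)=42, p(11)=56, p(12)=77, p(13)=101, p(14)=135, p(15)=176, p(16)=231, p(17)=297, p(18)=385, p(19)=490, p(20)=627, p(21)=792, p(22)=1002, p(23)=1255, p(24)=1575, p(25)=1958, p(26)=2436, p(27)=3010, p(28)=3718, p(29)=4565, p(30)=5604, p(31)=6842, p(32)=8349, p(33)=10143, p(34)=12310, p(35)=14883, p(36)=17977, p(37)=21637, p(38)=26015, p(39)=31185, p(40)=37338, p(41)=44583, p(42)=53174, p(43)=63261, p(44)=75175, p(45)=89134, p(46)=105558, p(47)=124754, p(48)=147273.
Final step: p(49) = p(48) + p(47) - p(44) - p(42) + p(37) + p(34) - p(27) - p(23) + p(14) + p(9)
= 147273 + 124754 - 75175 - 53174 + 21637 + 12310 - 3010 - 1255 + 135 + 30
= 173525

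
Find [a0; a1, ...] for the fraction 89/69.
[1; 3, 2, 4, 2]

Euclidean algorithm steps:
89 = 1 × 69 + 20
69 = 3 × 20 + 9
20 = 2 × 9 + 2
9 = 4 × 2 + 1
2 = 2 × 1 + 0
Continued fraction: [1; 3, 2, 4, 2]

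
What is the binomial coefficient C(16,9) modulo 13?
0

Using Lucas' theorem:
Write n=16 and k=9 in base 13:
n in base 13: [1, 3]
k in base 13: [0, 9]
C(16,9) mod 13 = ∏ C(n_i, k_i) mod 13
Digit binomials (mod 13): C(1,0) = 1; C(3,9) = 0 (k_i > n_i)
Product: 1 × 0 = 0 ≡ 0 (mod 13)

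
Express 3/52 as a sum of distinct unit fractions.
1/18 + 1/468

Greedy algorithm:
3/52: ceiling(52/3) = 18, use 1/18
1/468: ceiling(468/1) = 468, use 1/468
Result: 3/52 = 1/18 + 1/468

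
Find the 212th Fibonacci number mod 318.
315

Matrix identity: Q^n = [[F_(n+1), F_n], [F_n, F_(n-1)]] with Q = [[1,1],[1,0]].
n = 212 = 11010100₂. Square-and-multiply, entries mod 318:
Q^1 = [[1,1],[1,0]]
Q^3 = (Q^1)²·Q = [[3,2],[2,1]]
Q^6 = (Q^3)² = [[13,8],[8,5]]
Q^13 = (Q^6)²·Q = [[59,233],[233,144]]
Q^26 = (Q^13)² = [[212,235],[235,295]]
Q^53 = (Q^26)²·Q = [[212,317],[317,213]]
Q^106 = (Q^53)² = [[107,211],[211,214]]
Q^212 = (Q^106)² = [[2,315],[315,5]]
F_212 mod 318 = Q^212[0][1] = 315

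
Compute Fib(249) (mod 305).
34

Matrix identity: Q^n = [[F_(n+1), F_n], [F_n, F_(n-1)]] with Q = [[1,1],[1,0]].
n = 249 = 11111001₂. Square-and-multiply, entries mod 305:
Q^1 = [[1,1],[1,0]]
Q^3 = (Q^1)²·Q = [[3,2],[2,1]]
Q^7 = (Q^3)²·Q = [[21,13],[13,8]]
Q^15 = (Q^7)²·Q = [[72,0],[0,72]]
Q^31 = (Q^15)²·Q = [[304,304],[304,0]]
Q^62 = (Q^31)² = [[2,1],[1,1]]
Q^124 = (Q^62)² = [[5,3],[3,2]]
Q^249 = (Q^124)²·Q = [[55,34],[34,21]]
F_249 mod 305 = Q^249[0][1] = 34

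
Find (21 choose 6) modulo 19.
0

Using Lucas' theorem:
Write n=21 and k=6 in base 19:
n in base 19: [1, 2]
k in base 19: [0, 6]
C(21,6) mod 19 = ∏ C(n_i, k_i) mod 19
Digit binomials (mod 19): C(1,0) = 1; C(2,6) = 0 (k_i > n_i)
Product: 1 × 0 = 0 ≡ 0 (mod 19)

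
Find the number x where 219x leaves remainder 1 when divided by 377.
136

gcd(219, 377) = 1, so the inverse exists.
Extended Euclidean algorithm on (377, 219):
377 = 1 × 219 + 158  ⟹  158 = (1)·377 + (-1)·219
219 = 1 × 158 + 61  ⟹  61 = (-1)·377 + (2)·219
158 = 2 × 61 + 36  ⟹  36 = (3)·377 + (-5)·219
61 = 1 × 36 + 25  ⟹  25 = (-4)·377 + (7)·219
36 = 1 × 25 + 11  ⟹  11 = (7)·377 + (-12)·219
25 = 2 × 11 + 3  ⟹  3 = (-18)·377 + (31)·219
11 = 3 × 3 + 2  ⟹  2 = (61)·377 + (-105)·219
3 = 1 × 2 + 1  ⟹  1 = (-79)·377 + (136)·219
So (136)·219 ≡ 1 (mod 377), i.e. 219^(-1) ≡ 136 (mod 377).
Check: 219 × 136 = 29784 ≡ 1 (mod 377)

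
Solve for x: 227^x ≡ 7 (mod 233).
38

Baby-step giant-step with step n = ⌈√233⌉ = 16.
Baby steps 227^j mod 233 (j:value) for j=0..15: 0:1, 1:227, 2:36, 3:17, 4:131, 5:146, 6:56, 7:130, 8:152, 9:20, 10:113, 11:21, 12:107, 13:57, 14:124, 15:188.
Giant-step multiplier: 227^(-16) ≡ 227^(232-16) = 227^216 ≡ 63 (mod 233).
Giant steps γ_i = 7·63^i mod 233: γ_0=7, γ_1=208, γ_2=56 (in table at j=6).
x = i·n + j = 2·16 + 6 = 38.
Check: 227^38 ≡ 7 (mod 233).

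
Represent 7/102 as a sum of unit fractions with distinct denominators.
1/15 + 1/510

Greedy algorithm:
7/102: ceiling(102/7) = 15, use 1/15
1/510: ceiling(510/1) = 510, use 1/510
Result: 7/102 = 1/15 + 1/510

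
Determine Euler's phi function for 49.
42

49 = 7^2
φ(n) = n × ∏(1 - 1/p) for each prime p dividing n
φ(49) = 49 × (1 - 1/7) = 42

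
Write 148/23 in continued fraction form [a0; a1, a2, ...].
[6; 2, 3, 3]

Euclidean algorithm steps:
148 = 6 × 23 + 10
23 = 2 × 10 + 3
10 = 3 × 3 + 1
3 = 3 × 1 + 0
Continued fraction: [6; 2, 3, 3]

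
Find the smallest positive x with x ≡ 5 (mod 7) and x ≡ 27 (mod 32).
187

Using Chinese Remainder Theorem:
M = 7 × 32 = 224
M1 = 32, M2 = 7
y1 = 32^(-1) mod 7 = 2
y2 = 7^(-1) mod 32 = 23
x = (5×32×2 + 27×7×23) mod 224 = 187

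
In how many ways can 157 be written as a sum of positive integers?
80630964769

p(n) counts ways to write n as a sum of positive integers (order ignored).
Euler's pentagonal recurrence: p(k) = p(k-1) + p(k-2) - p(k-5) - p(k-7) + p(k-12) + p(k-15) - ... (offsets j(3j∓1)/2, signs ++--, p(0)=1, p(<0)=0).
DP table for k = 0..156: p(0)=1, p(1)=1, p(2)=2, p(3)=3, p(4)=5, p(5)=7, p(6)=11, p(7)=15, p(8)=22, p(9)=30, p(10)=42, p(11)=56, p(12)=77, p(13)=101, p(14)=135, p(15)=176, p(16)=231, p(17)=297, p(18)=385, p(19)=490, p(20)=627, p(21)=792, p(22)=1002, p(23)=1255, p(24)=1575, p(25)=1958, p(26)=2436, p(27)=3010, p(28)=3718, p(29)=4565, p(30)=5604, p(31)=6842, p(32)=8349, p(33)=10143, p(34)=12310, p(35)=14883, p(36)=17977, p(37)=21637, p(38)=26015, p(39)=31185, p(40)=37338, p(41)=44583, p(42)=53174, p(43)=63261, p(44)=75175, p(45)=89134, p(46)=105558, p(47)=124754, p(48)=147273, p(49)=173525, p(50)=204226, p(51)=239943, p(52)=281589, p(53)=329931, p(54)=386155, p(55)=451276, p(56)=526823, p(57)=614154, p(58)=715220, p(59)=831820, p(60)=966467, p(61)=1121505, p(62)=1300156, p(63)=1505499, p(64)=1741630, p(65)=2012558, p(66)=2323520, p(67)=2679689, p(68)=3087735, p(69)=3554345, p(70)=4087968, p(71)=4697205, p(72)=5392783, p(73)=6185689, p(74)=7089500, p(75)=8118264, p(76)=9289091, p(77)=10619863, p(78)=12132164, p(79)=13848650, p(80)=15796476, p(81)=18004327, p(82)=20506255, p(83)=23338469, p(84)=26543660, p(85)=30167357, p(86)=34262962, p(87)=38887673, p(88)=44108109, p(89)=49995925, p(90)=56634173, p(91)=64112359, p(92)=72533807, p(93)=82010177, p(94)=92669720, p(95)=104651419, p(96)=118114304, p(97)=133230930, p(98)=150198136, p(99)=169229875, p(100)=190569292, p(101)=214481126, p(102)=241265379, p(103)=271248950, p(104)=304801365, p(105)=342325709, p(106)=384276336, p(107)=431149389, p(108)=483502844, p(109)=541946240, p(110)=607163746, p(111)=679903203, p(112)=761002156, p(113)=851376628, p(114)=952050665, p(115)=1064144451, p(116)=1188908248, p(117)=1327710076, p(118)=1482074143, p(119)=1653668665, p(120)=1844349560, p(121)=2056148051, p(122)=2291320912, p(123)=2552338241, p(124)=2841940500, p(125)=3163127352, p(126)=3519222692, p(127)=3913864295, p(128)=4351078600, p(129)=4835271870, p(130)=5371315400, p(131)=5964539504, p(132)=6620830889, p(133)=7346629512, p(134)=8149040695, p(135)=9035836076, p(136)=10015581680, p(137)=11097645016, p(138)=12292341831, p(139)=13610949895, p(140)=15065878135, p(141)=16670689208, p(142)=18440293320, p(143)=20390982757, p(144)=22540654445, p(145)=24908858009, p(146)=27517052599, p(147)=30388671978, p(148)=33549419497, p(149)=37027355200, p(150)=40853235313, p(151)=45060624582, p(152)=49686288421, p(153)=54770336324, p(154)=60356673280, p(155)=66493182097, p(156)=73232243759.
Final step: p(157) = p(156) + p(155) - p(152) - p(150) + p(145) + p(142) - p(135) - p(131) + p(122) + p(117) - p(106) - p(100) + p(87) + p(80) - p(65) - p(57) + p(40) + p(31) - p(12) - p(2)
= 73232243759 + 66493182097 - 49686288421 - 40853235313 + 24908858009 + 18440293320 - 9035836076 - 5964539504 + 2291320912 + 1327710076 - 384276336 - 190569292 + 38887673 + 15796476 - 2012558 - 614154 + 37338 + 6842 - 77 - 2
= 80630964769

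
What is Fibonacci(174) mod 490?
482

Matrix identity: Q^n = [[F_(n+1), F_n], [F_n, F_(n-1)]] with Q = [[1,1],[1,0]].
n = 174 = 10101110₂. Square-and-multiply, entries mod 490:
Q^1 = [[1,1],[1,0]]
Q^2 = (Q^1)² = [[2,1],[1,1]]
Q^5 = (Q^2)²·Q = [[8,5],[5,3]]
Q^10 = (Q^5)² = [[89,55],[55,34]]
Q^21 = (Q^10)²·Q = [[71,166],[166,395]]
Q^43 = (Q^21)²·Q = [[193,257],[257,426]]
Q^87 = (Q^43)²·Q = [[231,398],[398,323]]
Q^174 = (Q^87)² = [[85,482],[482,93]]
F_174 mod 490 = Q^174[0][1] = 482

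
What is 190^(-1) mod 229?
182

gcd(190, 229) = 1, so the inverse exists.
Extended Euclidean algorithm on (229, 190):
229 = 1 × 190 + 39  ⟹  39 = (1)·229 + (-1)·190
190 = 4 × 39 + 34  ⟹  34 = (-4)·229 + (5)·190
39 = 1 × 34 + 5  ⟹  5 = (5)·229 + (-6)·190
34 = 6 × 5 + 4  ⟹  4 = (-34)·229 + (41)·190
5 = 1 × 4 + 1  ⟹  1 = (39)·229 + (-47)·190
So (-47)·190 ≡ 1 (mod 229), i.e. 190^(-1) ≡ -47 ≡ 182 (mod 229).
Check: 190 × 182 = 34580 ≡ 1 (mod 229)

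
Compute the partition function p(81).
18004327

p(n) counts ways to write n as a sum of positive integers (order ignored).
Euler's pentagonal recurrence: p(k) = p(k-1) + p(k-2) - p(k-5) - p(k-7) + p(k-12) + p(k-15) - ... (offsets j(3j∓1)/2, signs ++--, p(0)=1, p(<0)=0).
DP table for k = 0..80: p(0)=1, p(1)=1, p(2)=2, p(3)=3, p(4)=5, p(5)=7, p(6)=11, p(7)=15, p(8)=22, p(9)=30, p(10)=42, p(11)=56, p(12)=77, p(13)=101, p(14)=135, p(15)=176, p(16)=231, p(17)=297, p(18)=385, p(19)=490, p(20)=627, p(21)=792, p(22)=1002, p(23)=1255, p(24)=1575, p(25)=1958, p(26)=2436, p(27)=3010, p(28)=3718, p(29)=4565, p(30)=5604, p(31)=6842, p(32)=8349, p(33)=10143, p(34)=12310, p(35)=14883, p(36)=17977, p(37)=21637, p(38)=26015, p(39)=31185, p(40)=37338, p(41)=44583, p(42)=53174, p(43)=63261, p(44)=75175, p(45)=89134, p(46)=105558, p(47)=124754, p(48)=147273, p(49)=173525, p(50)=204226, p(51)=239943, p(52)=281589, p(53)=329931, p(54)=386155, p(55)=451276, p(56)=526823, p(57)=614154, p(58)=715220, p(59)=831820, p(60)=966467, p(61)=1121505, p(62)=1300156, p(63)=1505499, p(64)=1741630, p(65)=2012558, p(66)=2323520, p(67)=2679689, p(68)=3087735, p(69)=3554345, p(70)=4087968, p(71)=4697205, p(72)=5392783, p(73)=6185689, p(74)=7089500, p(75)=8118264, p(76)=9289091, p(77)=10619863, p(78)=12132164, p(79)=13848650, p(80)=15796476.
Final step: p(81) = p(80) + p(79) - p(76) - p(74) + p(69) + p(66) - p(59) - p(55) + p(46) + p(41) - p(30) - p(24) + p(11) + p(4)
= 15796476 + 13848650 - 9289091 - 7089500 + 3554345 + 2323520 - 831820 - 451276 + 105558 + 44583 - 5604 - 1575 + 56 + 5
= 18004327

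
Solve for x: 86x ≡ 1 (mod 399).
116

gcd(86, 399) = 1, so the inverse exists.
Extended Euclidean algorithm on (399, 86):
399 = 4 × 86 + 55  ⟹  55 = (1)·399 + (-4)·86
86 = 1 × 55 + 31  ⟹  31 = (-1)·399 + (5)·86
55 = 1 × 31 + 24  ⟹  24 = (2)·399 + (-9)·86
31 = 1 × 24 + 7  ⟹  7 = (-3)·399 + (14)·86
24 = 3 × 7 + 3  ⟹  3 = (11)·399 + (-51)·86
7 = 2 × 3 + 1  ⟹  1 = (-25)·399 + (116)·86
So (116)·86 ≡ 1 (mod 399), i.e. 86^(-1) ≡ 116 (mod 399).
Check: 86 × 116 = 9976 ≡ 1 (mod 399)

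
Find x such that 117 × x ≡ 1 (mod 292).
5

gcd(117, 292) = 1, so the inverse exists.
Extended Euclidean algorithm on (292, 117):
292 = 2 × 117 + 58  ⟹  58 = (1)·292 + (-2)·117
117 = 2 × 58 + 1  ⟹  1 = (-2)·292 + (5)·117
So (5)·117 ≡ 1 (mod 292), i.e. 117^(-1) ≡ 5 (mod 292).
Check: 117 × 5 = 585 ≡ 1 (mod 292)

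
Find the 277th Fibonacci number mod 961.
726

Matrix identity: Q^n = [[F_(n+1), F_n], [F_n, F_(n-1)]] with Q = [[1,1],[1,0]].
n = 277 = 100010101₂. Square-and-multiply, entries mod 961:
Q^1 = [[1,1],[1,0]]
Q^2 = (Q^1)² = [[2,1],[1,1]]
Q^4 = (Q^2)² = [[5,3],[3,2]]
Q^8 = (Q^4)² = [[34,21],[21,13]]
Q^17 = (Q^8)²·Q = [[662,636],[636,26]]
Q^34 = (Q^17)² = [[904,313],[313,591]]
Q^69 = (Q^34)²·Q = [[241,313],[313,889]]
Q^138 = (Q^69)² = [[368,42],[42,326]]
Q^277 = (Q^138)²·Q = [[83,726],[726,318]]
F_277 mod 961 = Q^277[0][1] = 726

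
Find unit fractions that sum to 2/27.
1/14 + 1/378

Greedy algorithm:
2/27: ceiling(27/2) = 14, use 1/14
1/378: ceiling(378/1) = 378, use 1/378
Result: 2/27 = 1/14 + 1/378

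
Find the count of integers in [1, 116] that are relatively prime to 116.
56

116 = 2^2 × 29
φ(n) = n × ∏(1 - 1/p) for each prime p dividing n
φ(116) = 116 × (1 - 1/2) × (1 - 1/29) = 56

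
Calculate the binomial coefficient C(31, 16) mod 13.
7

Using Lucas' theorem:
Write n=31 and k=16 in base 13:
n in base 13: [2, 5]
k in base 13: [1, 3]
C(31,16) mod 13 = ∏ C(n_i, k_i) mod 13
Digit binomials (mod 13): C(2,1) = 2; C(5,3) = 10
Product: 2 × 10 = 20 ≡ 7 (mod 13)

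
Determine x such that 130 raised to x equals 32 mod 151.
50

Baby-step giant-step with step n = ⌈√151⌉ = 13.
Baby steps 130^j mod 151 (j:value) for j=0..12: 0:1, 1:130, 2:139, 3:101, 4:144, 5:147, 6:84, 7:48, 8:49, 9:28, 10:16, 11:117, 12:110.
Giant-step multiplier: 130^(-13) ≡ 130^(150-13) = 130^137 ≡ 104 (mod 151).
Giant steps γ_i = 32·104^i mod 151: γ_0=32, γ_1=6, γ_2=20, γ_3=117 (in table at j=11).
x = i·n + j = 3·13 + 11 = 50.
Check: 130^50 ≡ 32 (mod 151).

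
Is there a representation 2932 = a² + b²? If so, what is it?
4² + 54² (a=4, b=54)

Factorization: 2932 = 2^2 × 733
By Fermat: n is sum of two squares iff every prime p ≡ 3 (mod 4) appears to even power.
All primes ≡ 3 (mod 4) appear to even power.
Search a = 0, 1, 2, … for 2932 - a² a perfect square: first hit at a = 4: 2932 - 16 = 2916 = 54².
2932 = 4² + 54² = 16 + 2916 ✓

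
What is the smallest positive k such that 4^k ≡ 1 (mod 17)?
4

17 is prime, so ord(4) divides φ(17) = 16.
Divisors of 16: 1, 2, 4, 8, 16.
Repeated squaring: 4^1 ≡ 4, 4^2 ≡ 16, 4^4 ≡ 1, 4^8 ≡ 1, 4^16 ≡ 1 (mod 17).
Test 4^d mod 17 for each divisor d in increasing order:
4^1 ≡ 4
4^2 ≡ 16
4^4 ≡ 1  ← first divisor giving 1
The order is 4.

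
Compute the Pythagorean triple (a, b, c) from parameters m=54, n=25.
(2291, 2700, 3541)

Euclid's formula: a = m² - n², b = 2mn, c = m² + n²
m = 54, n = 25
a = 54² - 25² = 2916 - 625 = 2291
b = 2 × 54 × 25 = 2700
c = 54² + 25² = 2916 + 625 = 3541
Verification: 2291² + 2700² = 5248681 + 7290000 = 12538681 = 3541² ✓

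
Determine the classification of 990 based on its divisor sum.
abundant

Proper divisors of 990: sum = 1 + 2 + 3 + 5 + 6 + 9 + 10 + 11 + ... + 165 + 198 + 330 + 495 (23 divisors) = 1818
Since 1818 > 990, 990 is abundant.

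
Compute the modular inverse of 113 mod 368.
241

gcd(113, 368) = 1, so the inverse exists.
Extended Euclidean algorithm on (368, 113):
368 = 3 × 113 + 29  ⟹  29 = (1)·368 + (-3)·113
113 = 3 × 29 + 26  ⟹  26 = (-3)·368 + (10)·113
29 = 1 × 26 + 3  ⟹  3 = (4)·368 + (-13)·113
26 = 8 × 3 + 2  ⟹  2 = (-35)·368 + (114)·113
3 = 1 × 2 + 1  ⟹  1 = (39)·368 + (-127)·113
So (-127)·113 ≡ 1 (mod 368), i.e. 113^(-1) ≡ -127 ≡ 241 (mod 368).
Check: 113 × 241 = 27233 ≡ 1 (mod 368)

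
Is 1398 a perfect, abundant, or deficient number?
abundant

Proper divisors of 1398: sum = 1 + 2 + 3 + 6 + 233 + 466 + 699 = 1410
Since 1410 > 1398, 1398 is abundant.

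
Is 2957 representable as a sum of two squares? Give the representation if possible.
29² + 46² (a=29, b=46)

Factorization: 2957 = 2957
By Fermat: n is sum of two squares iff every prime p ≡ 3 (mod 4) appears to even power.
All primes ≡ 3 (mod 4) appear to even power.
Search a = 0, 1, 2, … for 2957 - a² a perfect square: first hit at a = 29: 2957 - 841 = 2116 = 46².
2957 = 29² + 46² = 841 + 2116 ✓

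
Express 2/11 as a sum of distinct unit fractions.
1/6 + 1/66

Greedy algorithm:
2/11: ceiling(11/2) = 6, use 1/6
1/66: ceiling(66/1) = 66, use 1/66
Result: 2/11 = 1/6 + 1/66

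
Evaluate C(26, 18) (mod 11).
0

Using Lucas' theorem:
Write n=26 and k=18 in base 11:
n in base 11: [2, 4]
k in base 11: [1, 7]
C(26,18) mod 11 = ∏ C(n_i, k_i) mod 11
Digit binomials (mod 11): C(2,1) = 2; C(4,7) = 0 (k_i > n_i)
Product: 2 × 0 = 0 ≡ 0 (mod 11)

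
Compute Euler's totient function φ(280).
96

280 = 2^3 × 5 × 7
φ(n) = n × ∏(1 - 1/p) for each prime p dividing n
φ(280) = 280 × (1 - 1/2) × (1 - 1/5) × (1 - 1/7) = 96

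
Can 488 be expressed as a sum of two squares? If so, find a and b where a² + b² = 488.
2² + 22² (a=2, b=22)

Factorization: 488 = 2^3 × 61
By Fermat: n is sum of two squares iff every prime p ≡ 3 (mod 4) appears to even power.
All primes ≡ 3 (mod 4) appear to even power.
Search a = 0, 1, 2, … for 488 - a² a perfect square: first hit at a = 2: 488 - 4 = 484 = 22².
488 = 2² + 22² = 4 + 484 ✓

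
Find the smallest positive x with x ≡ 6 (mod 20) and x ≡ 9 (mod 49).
646

Using Chinese Remainder Theorem:
M = 20 × 49 = 980
M1 = 49, M2 = 20
y1 = 49^(-1) mod 20 = 9
y2 = 20^(-1) mod 49 = 27
x = (6×49×9 + 9×20×27) mod 980 = 646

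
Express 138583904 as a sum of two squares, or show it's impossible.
Not possible

Factorization: 138583904 = 2^5 × 163^3
By Fermat: n is sum of two squares iff every prime p ≡ 3 (mod 4) appears to even power.
Prime(s) ≡ 3 (mod 4) with odd exponent: [(163, 3)]
Therefore 138583904 cannot be expressed as a² + b².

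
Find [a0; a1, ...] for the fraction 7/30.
[0; 4, 3, 2]

Euclidean algorithm steps:
7 = 0 × 30 + 7
30 = 4 × 7 + 2
7 = 3 × 2 + 1
2 = 2 × 1 + 0
Continued fraction: [0; 4, 3, 2]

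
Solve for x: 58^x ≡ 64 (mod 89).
40

Baby-step giant-step with step n = ⌈√89⌉ = 10.
Baby steps 58^j mod 89 (j:value) for j=0..9: 0:1, 1:58, 2:71, 3:24, 4:57, 5:13, 6:42, 7:33, 8:45, 9:29.
Giant-step multiplier: 58^(-10) ≡ 58^(88-10) = 58^78 ≡ 79 (mod 89).
Giant steps γ_i = 64·79^i mod 89: γ_0=64, γ_1=72, γ_2=81, γ_3=80, γ_4=1 (in table at j=0).
x = i·n + j = 4·10 + 0 = 40.
Check: 58^40 ≡ 64 (mod 89).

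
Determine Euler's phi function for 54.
18

54 = 2 × 3^3
φ(n) = n × ∏(1 - 1/p) for each prime p dividing n
φ(54) = 54 × (1 - 1/2) × (1 - 1/3) = 18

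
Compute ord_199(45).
99

199 is prime, so ord(45) divides φ(199) = 198.
Divisors of 198: 1, 2, 3, 6, 9, 11, 18, 22, 33, 66, 99, 198.
Repeated squaring: 45^1 ≡ 45, 45^2 ≡ 35, 45^4 ≡ 31, 45^8 ≡ 165, 45^16 ≡ 161, 45^32 ≡ 51, 45^64 ≡ 14, 45^128 ≡ 196 (mod 199).
Test 45^d mod 199 for each divisor d in increasing order:
45^1 ≡ 45
45^2 ≡ 35
45^3 = 45^2·45^1 ≡ 182
45^6 = 45^4·45^2 ≡ 90
45^9 = 45^8·45^1 ≡ 62
45^11 = 45^8·45^2·45^1 ≡ 180
45^18 = 45^16·45^2 ≡ 63
45^22 = 45^16·45^4·45^2 ≡ 162
45^33 = 45^32·45^1 ≡ 106
45^66 = 45^64·45^2 ≡ 92
45^99 = 45^64·45^32·45^2·45^1 ≡ 1  ← first divisor giving 1
The order is 99.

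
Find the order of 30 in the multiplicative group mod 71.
7

71 is prime, so ord(30) divides φ(71) = 70.
Divisors of 70: 1, 2, 5, 7, 10, 14, 35, 70.
Repeated squaring: 30^1 ≡ 30, 30^2 ≡ 48, 30^4 ≡ 32, 30^8 ≡ 30, 30^16 ≡ 48, 30^32 ≡ 32, 30^64 ≡ 30 (mod 71).
Test 30^d mod 71 for each divisor d in increasing order:
30^1 ≡ 30
30^2 ≡ 48
30^5 = 30^4·30^1 ≡ 37
30^7 = 30^4·30^2·30^1 ≡ 1  ← first divisor giving 1
The order is 7.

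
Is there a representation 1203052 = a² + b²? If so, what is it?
Not possible

Factorization: 1203052 = 2^2 × 67^3
By Fermat: n is sum of two squares iff every prime p ≡ 3 (mod 4) appears to even power.
Prime(s) ≡ 3 (mod 4) with odd exponent: [(67, 3)]
Therefore 1203052 cannot be expressed as a² + b².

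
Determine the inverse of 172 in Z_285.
58

gcd(172, 285) = 1, so the inverse exists.
Extended Euclidean algorithm on (285, 172):
285 = 1 × 172 + 113  ⟹  113 = (1)·285 + (-1)·172
172 = 1 × 113 + 59  ⟹  59 = (-1)·285 + (2)·172
113 = 1 × 59 + 54  ⟹  54 = (2)·285 + (-3)·172
59 = 1 × 54 + 5  ⟹  5 = (-3)·285 + (5)·172
54 = 10 × 5 + 4  ⟹  4 = (32)·285 + (-53)·172
5 = 1 × 4 + 1  ⟹  1 = (-35)·285 + (58)·172
So (58)·172 ≡ 1 (mod 285), i.e. 172^(-1) ≡ 58 (mod 285).
Check: 172 × 58 = 9976 ≡ 1 (mod 285)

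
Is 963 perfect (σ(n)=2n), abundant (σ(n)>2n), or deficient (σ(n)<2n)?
deficient

Proper divisors of 963: sum = 1 + 3 + 9 + 107 + 321 = 441
Since 441 < 963, 963 is deficient.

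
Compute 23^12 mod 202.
169

Repeated squaring. Binary of 12 = 1100.
23^1 ≡ 23 (mod 202); 23^2 ≡ 125 (mod 202); 23^4 ≡ 71 (mod 202); 23^8 ≡ 193 (mod 202)
23^12 = 23^4 × 23^8 ≡ 169 (mod 202)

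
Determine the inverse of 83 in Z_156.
47

gcd(83, 156) = 1, so the inverse exists.
Extended Euclidean algorithm on (156, 83):
156 = 1 × 83 + 73  ⟹  73 = (1)·156 + (-1)·83
83 = 1 × 73 + 10  ⟹  10 = (-1)·156 + (2)·83
73 = 7 × 10 + 3  ⟹  3 = (8)·156 + (-15)·83
10 = 3 × 3 + 1  ⟹  1 = (-25)·156 + (47)·83
So (47)·83 ≡ 1 (mod 156), i.e. 83^(-1) ≡ 47 (mod 156).
Check: 83 × 47 = 3901 ≡ 1 (mod 156)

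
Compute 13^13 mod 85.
13

Repeated squaring. Binary of 13 = 1101.
13^1 ≡ 13 (mod 85); 13^2 ≡ 84 (mod 85); 13^4 ≡ 1 (mod 85); 13^8 ≡ 1 (mod 85)
13^13 = 13^1 × 13^4 × 13^8 ≡ 13 (mod 85)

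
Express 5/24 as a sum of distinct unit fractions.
1/5 + 1/120

Greedy algorithm:
5/24: ceiling(24/5) = 5, use 1/5
1/120: ceiling(120/1) = 120, use 1/120
Result: 5/24 = 1/5 + 1/120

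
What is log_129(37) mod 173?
34

Baby-step giant-step with step n = ⌈√173⌉ = 14.
Baby steps 129^j mod 173 (j:value) for j=0..13: 0:1, 1:129, 2:33, 3:105, 4:51, 5:5, 6:126, 7:165, 8:6, 9:82, 10:25, 11:111, 12:133, 13:30.
Giant-step multiplier: 129^(-14) ≡ 129^(172-14) = 129^158 ≡ 73 (mod 173).
Giant steps γ_i = 37·73^i mod 173: γ_0=37, γ_1=106, γ_2=126 (in table at j=6).
x = i·n + j = 2·14 + 6 = 34.
Check: 129^34 ≡ 37 (mod 173).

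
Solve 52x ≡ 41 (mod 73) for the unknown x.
x ≡ 5 (mod 73)

gcd(52, 73) = 1, which divides 41, so solutions exist.
Find 52^(-1) mod 73 by the extended Euclidean algorithm:
73 = 1 × 52 + 21  ⟹  21 = (1)·73 + (-1)·52
52 = 2 × 21 + 10  ⟹  10 = (-2)·73 + (3)·52
21 = 2 × 10 + 1  ⟹  1 = (5)·73 + (-7)·52
So (-7)·52 ≡ 1 (mod 73), i.e. 52^(-1) ≡ -7 ≡ 66 (mod 73).
x ≡ 66 × 41 = 2706 ≡ 5 (mod 73).
Check: 52 × 5 = 260 ≡ 41 (mod 73).
Unique solution: x ≡ 5 (mod 73)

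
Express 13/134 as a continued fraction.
[0; 10, 3, 4]

Euclidean algorithm steps:
13 = 0 × 134 + 13
134 = 10 × 13 + 4
13 = 3 × 4 + 1
4 = 4 × 1 + 0
Continued fraction: [0; 10, 3, 4]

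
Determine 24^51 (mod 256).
0

Repeated squaring. Binary of 51 = 110011.
24^1 ≡ 24 (mod 256); 24^2 ≡ 64 (mod 256); 24^4 ≡ 0 (mod 256); 24^8 ≡ 0 (mod 256); 24^16 ≡ 0 (mod 256); 24^32 ≡ 0 (mod 256)
24^51 = 24^1 × 24^2 × 24^16 × 24^32 ≡ 0 (mod 256)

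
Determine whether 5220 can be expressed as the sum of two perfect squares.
6² + 72² (a=6, b=72)

Factorization: 5220 = 2^2 × 3^2 × 5 × 29
By Fermat: n is sum of two squares iff every prime p ≡ 3 (mod 4) appears to even power.
All primes ≡ 3 (mod 4) appear to even power.
Search a = 0, 1, 2, … for 5220 - a² a perfect square: first hit at a = 6: 5220 - 36 = 5184 = 72².
5220 = 6² + 72² = 36 + 5184 ✓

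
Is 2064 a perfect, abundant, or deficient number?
abundant

Proper divisors of 2064: sum = 1 + 2 + 3 + 4 + 6 + 8 + 12 + 16 + ... + 344 + 516 + 688 + 1032 (19 divisors) = 3392
Since 3392 > 2064, 2064 is abundant.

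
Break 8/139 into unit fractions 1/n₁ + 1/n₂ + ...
1/18 + 1/501 + 1/417834

Greedy algorithm:
8/139: ceiling(139/8) = 18, use 1/18
5/2502: ceiling(2502/5) = 501, use 1/501
1/417834: ceiling(417834/1) = 417834, use 1/417834
Result: 8/139 = 1/18 + 1/501 + 1/417834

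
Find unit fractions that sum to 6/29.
1/5 + 1/145

Greedy algorithm:
6/29: ceiling(29/6) = 5, use 1/5
1/145: ceiling(145/1) = 145, use 1/145
Result: 6/29 = 1/5 + 1/145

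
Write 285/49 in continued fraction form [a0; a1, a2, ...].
[5; 1, 4, 2, 4]

Euclidean algorithm steps:
285 = 5 × 49 + 40
49 = 1 × 40 + 9
40 = 4 × 9 + 4
9 = 2 × 4 + 1
4 = 4 × 1 + 0
Continued fraction: [5; 1, 4, 2, 4]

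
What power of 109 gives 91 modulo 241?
144

Baby-step giant-step with step n = ⌈√241⌉ = 16.
Baby steps 109^j mod 241 (j:value) for j=0..15: 0:1, 1:109, 2:72, 3:136, 4:123, 5:152, 6:180, 7:99, 8:187, 9:139, 10:209, 11:127, 12:106, 13:227, 14:161, 15:197.
Giant-step multiplier: 109^(-16) ≡ 109^(240-16) = 109^224 ≡ 231 (mod 241).
Giant steps γ_i = 91·231^i mod 241: γ_0=91, γ_1=54, γ_2=183, γ_3=98, γ_4=225, γ_5=160, γ_6=87, γ_7=94, γ_8=24, γ_9=1 (in table at j=0).
x = i·n + j = 9·16 + 0 = 144.
Check: 109^144 ≡ 91 (mod 241).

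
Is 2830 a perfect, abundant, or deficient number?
deficient

Proper divisors of 2830: sum = 1 + 2 + 5 + 10 + 283 + 566 + 1415 = 2282
Since 2282 < 2830, 2830 is deficient.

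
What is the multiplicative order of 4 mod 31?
5

31 is prime, so ord(4) divides φ(31) = 30.
Divisors of 30: 1, 2, 3, 5, 6, 10, 15, 30.
Repeated squaring: 4^1 ≡ 4, 4^2 ≡ 16, 4^4 ≡ 8, 4^8 ≡ 2, 4^16 ≡ 4 (mod 31).
Test 4^d mod 31 for each divisor d in increasing order:
4^1 ≡ 4
4^2 ≡ 16
4^3 = 4^2·4^1 ≡ 2
4^5 = 4^4·4^1 ≡ 1  ← first divisor giving 1
The order is 5.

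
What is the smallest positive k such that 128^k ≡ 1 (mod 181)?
180

181 is prime, so ord(128) divides φ(181) = 180.
Divisors of 180: 1, 2, 3, 4, 5, 6, 9, 10, 12, 15, 18, 20, 30, 36, 45, 60, 90, 180.
Repeated squaring: 128^1 ≡ 128, 128^2 ≡ 94, 128^4 ≡ 148, 128^8 ≡ 3, 128^16 ≡ 9, 128^32 ≡ 81, 128^64 ≡ 45, 128^128 ≡ 34 (mod 181).
Test 128^d mod 181 for each divisor d in increasing order:
128^1 ≡ 128
128^2 ≡ 94
128^3 = 128^2·128^1 ≡ 86
128^4 ≡ 148
128^5 = 128^4·128^1 ≡ 120
128^6 = 128^4·128^2 ≡ 156
128^9 = 128^8·128^1 ≡ 22
128^10 = 128^8·128^2 ≡ 101
128^12 = 128^8·128^4 ≡ 82
128^15 = 128^8·128^4·128^2·128^1 ≡ 174
128^18 = 128^16·128^2 ≡ 122
128^20 = 128^16·128^4 ≡ 65
128^30 = 128^16·128^8·128^4·128^2 ≡ 49
128^36 = 128^32·128^4 ≡ 42
128^45 = 128^32·128^8·128^4·128^1 ≡ 19
128^60 = 128^32·128^16·128^8·128^4 ≡ 48
128^90 = 128^64·128^16·128^8·128^2 ≡ 180
128^180 = 128^128·128^32·128^16·128^4 ≡ 1  ← first divisor giving 1
The order is 180.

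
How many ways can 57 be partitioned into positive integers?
614154

p(n) counts ways to write n as a sum of positive integers (order ignored).
Euler's pentagonal recurrence: p(k) = p(k-1) + p(k-2) - p(k-5) - p(k-7) + p(k-12) + p(k-15) - ... (offsets j(3j∓1)/2, signs ++--, p(0)=1, p(<0)=0).
DP table for k = 0..56: p(0)=1, p(1)=1, p(2)=2, p(3)=3, p(4)=5, p(5)=7, p(6)=11, p(7)=15, p(8)=22, p(9)=30, p(10)=42, p(11)=56, p(12)=77, p(13)=101, p(14)=135, p(15)=176, p(16)=231, p(17)=297, p(18)=385, p(19)=490, p(20)=627, p(21)=792, p(22)=1002, p(23)=1255, p(24)=1575, p(25)=1958, p(26)=2436, p(27)=3010, p(28)=3718, p(29)=4565, p(30)=5604, p(31)=6842, p(32)=8349, p(33)=10143, p(34)=12310, p(35)=14883, p(36)=17977, p(37)=21637, p(38)=26015, p(39)=31185, p(40)=37338, p(41)=44583, p(42)=53174, p(43)=63261, p(44)=75175, p(45)=89134, p(46)=105558, p(47)=124754, p(48)=147273, p(49)=173525, p(50)=204226, p(51)=239943, p(52)=281589, p(53)=329931, p(54)=386155, p(55)=451276, p(56)=526823.
Final step: p(57) = p(56) + p(55) - p(52) - p(50) + p(45) + p(42) - p(35) - p(31) + p(22) + p(17) - p(6) - p(0)
= 526823 + 451276 - 281589 - 204226 + 89134 + 53174 - 14883 - 6842 + 1002 + 297 - 11 - 1
= 614154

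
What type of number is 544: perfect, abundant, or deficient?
abundant

Proper divisors of 544: sum = 1 + 2 + 4 + 8 + 16 + 17 + 32 + 34 + 68 + 136 + 272 = 590
Since 590 > 544, 544 is abundant.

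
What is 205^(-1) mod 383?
71

gcd(205, 383) = 1, so the inverse exists.
Extended Euclidean algorithm on (383, 205):
383 = 1 × 205 + 178  ⟹  178 = (1)·383 + (-1)·205
205 = 1 × 178 + 27  ⟹  27 = (-1)·383 + (2)·205
178 = 6 × 27 + 16  ⟹  16 = (7)·383 + (-13)·205
27 = 1 × 16 + 11  ⟹  11 = (-8)·383 + (15)·205
16 = 1 × 11 + 5  ⟹  5 = (15)·383 + (-28)·205
11 = 2 × 5 + 1  ⟹  1 = (-38)·383 + (71)·205
So (71)·205 ≡ 1 (mod 383), i.e. 205^(-1) ≡ 71 (mod 383).
Check: 205 × 71 = 14555 ≡ 1 (mod 383)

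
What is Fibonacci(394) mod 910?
27

Matrix identity: Q^n = [[F_(n+1), F_n], [F_n, F_(n-1)]] with Q = [[1,1],[1,0]].
n = 394 = 110001010₂. Square-and-multiply, entries mod 910:
Q^1 = [[1,1],[1,0]]
Q^3 = (Q^1)²·Q = [[3,2],[2,1]]
Q^6 = (Q^3)² = [[13,8],[8,5]]
Q^12 = (Q^6)² = [[233,144],[144,89]]
Q^24 = (Q^12)² = [[405,868],[868,447]]
Q^49 = (Q^24)²·Q = [[785,169],[169,616]]
Q^98 = (Q^49)² = [[506,169],[169,337]]
Q^197 = (Q^98)²·Q = [[274,677],[677,507]]
Q^394 = (Q^197)² = [[145,27],[27,118]]
F_394 mod 910 = Q^394[0][1] = 27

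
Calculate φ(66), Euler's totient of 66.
20

66 = 2 × 3 × 11
φ(n) = n × ∏(1 - 1/p) for each prime p dividing n
φ(66) = 66 × (1 - 1/2) × (1 - 1/3) × (1 - 1/11) = 20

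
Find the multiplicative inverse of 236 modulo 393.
5

gcd(236, 393) = 1, so the inverse exists.
Extended Euclidean algorithm on (393, 236):
393 = 1 × 236 + 157  ⟹  157 = (1)·393 + (-1)·236
236 = 1 × 157 + 79  ⟹  79 = (-1)·393 + (2)·236
157 = 1 × 79 + 78  ⟹  78 = (2)·393 + (-3)·236
79 = 1 × 78 + 1  ⟹  1 = (-3)·393 + (5)·236
So (5)·236 ≡ 1 (mod 393), i.e. 236^(-1) ≡ 5 (mod 393).
Check: 236 × 5 = 1180 ≡ 1 (mod 393)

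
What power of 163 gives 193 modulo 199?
50

Baby-step giant-step with step n = ⌈√199⌉ = 15.
Baby steps 163^j mod 199 (j:value) for j=0..14: 0:1, 1:163, 2:102, 3:109, 4:56, 5:173, 6:140, 7:134, 8:151, 9:136, 10:79, 11:141, 12:98, 13:54, 14:46.
Giant-step multiplier: 163^(-15) ≡ 163^(198-15) = 163^183 ≡ 171 (mod 199).
Giant steps γ_i = 193·171^i mod 199: γ_0=193, γ_1=168, γ_2=72, γ_3=173 (in table at j=5).
x = i·n + j = 3·15 + 5 = 50.
Check: 163^50 ≡ 193 (mod 199).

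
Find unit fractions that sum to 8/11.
1/2 + 1/5 + 1/37 + 1/4070

Greedy algorithm:
8/11: ceiling(11/8) = 2, use 1/2
5/22: ceiling(22/5) = 5, use 1/5
3/110: ceiling(110/3) = 37, use 1/37
1/4070: ceiling(4070/1) = 4070, use 1/4070
Result: 8/11 = 1/2 + 1/5 + 1/37 + 1/4070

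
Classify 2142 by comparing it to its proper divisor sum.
abundant

Proper divisors of 2142: sum = 1 + 2 + 3 + 6 + 7 + 9 + 14 + 17 + ... + 306 + 357 + 714 + 1071 (23 divisors) = 3474
Since 3474 > 2142, 2142 is abundant.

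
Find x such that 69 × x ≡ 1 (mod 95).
84

gcd(69, 95) = 1, so the inverse exists.
Extended Euclidean algorithm on (95, 69):
95 = 1 × 69 + 26  ⟹  26 = (1)·95 + (-1)·69
69 = 2 × 26 + 17  ⟹  17 = (-2)·95 + (3)·69
26 = 1 × 17 + 9  ⟹  9 = (3)·95 + (-4)·69
17 = 1 × 9 + 8  ⟹  8 = (-5)·95 + (7)·69
9 = 1 × 8 + 1  ⟹  1 = (8)·95 + (-11)·69
So (-11)·69 ≡ 1 (mod 95), i.e. 69^(-1) ≡ -11 ≡ 84 (mod 95).
Check: 69 × 84 = 5796 ≡ 1 (mod 95)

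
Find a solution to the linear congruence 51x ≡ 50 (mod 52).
x ≡ 2 (mod 52)

gcd(51, 52) = 1, which divides 50, so solutions exist.
Find 51^(-1) mod 52 by the extended Euclidean algorithm:
52 = 1 × 51 + 1  ⟹  1 = (1)·52 + (-1)·51
So (-1)·51 ≡ 1 (mod 52), i.e. 51^(-1) ≡ -1 ≡ 51 (mod 52).
x ≡ 51 × 50 = 2550 ≡ 2 (mod 52).
Check: 51 × 2 = 102 ≡ 50 (mod 52).
Unique solution: x ≡ 2 (mod 52)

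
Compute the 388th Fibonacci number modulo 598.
49

Matrix identity: Q^n = [[F_(n+1), F_n], [F_n, F_(n-1)]] with Q = [[1,1],[1,0]].
n = 388 = 110000100₂. Square-and-multiply, entries mod 598:
Q^1 = [[1,1],[1,0]]
Q^3 = (Q^1)²·Q = [[3,2],[2,1]]
Q^6 = (Q^3)² = [[13,8],[8,5]]
Q^12 = (Q^6)² = [[233,144],[144,89]]
Q^24 = (Q^12)² = [[275,322],[322,551]]
Q^48 = (Q^24)² = [[507,460],[460,47]]
Q^97 = (Q^48)²·Q = [[507,415],[415,92]]
Q^194 = (Q^97)² = [[508,415],[415,93]]
Q^388 = (Q^194)² = [[327,49],[49,278]]
F_388 mod 598 = Q^388[0][1] = 49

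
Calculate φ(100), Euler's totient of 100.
40

100 = 2^2 × 5^2
φ(n) = n × ∏(1 - 1/p) for each prime p dividing n
φ(100) = 100 × (1 - 1/2) × (1 - 1/5) = 40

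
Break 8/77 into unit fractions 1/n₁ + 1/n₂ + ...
1/10 + 1/257 + 1/197890

Greedy algorithm:
8/77: ceiling(77/8) = 10, use 1/10
3/770: ceiling(770/3) = 257, use 1/257
1/197890: ceiling(197890/1) = 197890, use 1/197890
Result: 8/77 = 1/10 + 1/257 + 1/197890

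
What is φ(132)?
40

132 = 2^2 × 3 × 11
φ(n) = n × ∏(1 - 1/p) for each prime p dividing n
φ(132) = 132 × (1 - 1/2) × (1 - 1/3) × (1 - 1/11) = 40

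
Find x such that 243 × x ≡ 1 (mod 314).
199

gcd(243, 314) = 1, so the inverse exists.
Extended Euclidean algorithm on (314, 243):
314 = 1 × 243 + 71  ⟹  71 = (1)·314 + (-1)·243
243 = 3 × 71 + 30  ⟹  30 = (-3)·314 + (4)·243
71 = 2 × 30 + 11  ⟹  11 = (7)·314 + (-9)·243
30 = 2 × 11 + 8  ⟹  8 = (-17)·314 + (22)·243
11 = 1 × 8 + 3  ⟹  3 = (24)·314 + (-31)·243
8 = 2 × 3 + 2  ⟹  2 = (-65)·314 + (84)·243
3 = 1 × 2 + 1  ⟹  1 = (89)·314 + (-115)·243
So (-115)·243 ≡ 1 (mod 314), i.e. 243^(-1) ≡ -115 ≡ 199 (mod 314).
Check: 243 × 199 = 48357 ≡ 1 (mod 314)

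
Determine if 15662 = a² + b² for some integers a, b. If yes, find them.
Not possible

Factorization: 15662 = 2 × 41 × 191
By Fermat: n is sum of two squares iff every prime p ≡ 3 (mod 4) appears to even power.
Prime(s) ≡ 3 (mod 4) with odd exponent: [(191, 1)]
Therefore 15662 cannot be expressed as a² + b².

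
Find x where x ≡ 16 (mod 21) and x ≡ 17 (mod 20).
37

Using Chinese Remainder Theorem:
M = 21 × 20 = 420
M1 = 20, M2 = 21
y1 = 20^(-1) mod 21 = 20
y2 = 21^(-1) mod 20 = 1
x = (16×20×20 + 17×21×1) mod 420 = 37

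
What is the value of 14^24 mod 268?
196

Repeated squaring. Binary of 24 = 11000.
14^1 ≡ 14 (mod 268); 14^2 ≡ 196 (mod 268); 14^4 ≡ 92 (mod 268); 14^8 ≡ 156 (mod 268); 14^16 ≡ 216 (mod 268)
14^24 = 14^8 × 14^16 ≡ 196 (mod 268)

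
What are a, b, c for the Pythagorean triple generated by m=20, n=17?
(111, 680, 689)

Euclid's formula: a = m² - n², b = 2mn, c = m² + n²
m = 20, n = 17
a = 20² - 17² = 400 - 289 = 111
b = 2 × 20 × 17 = 680
c = 20² + 17² = 400 + 289 = 689
Verification: 111² + 680² = 12321 + 462400 = 474721 = 689² ✓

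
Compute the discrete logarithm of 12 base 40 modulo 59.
38

Baby-step giant-step with step n = ⌈√59⌉ = 8.
Baby steps 40^j mod 59 (j:value) for j=0..7: 0:1, 1:40, 2:7, 3:44, 4:49, 5:13, 6:48, 7:32.
Giant-step multiplier: 40^(-8) ≡ 40^(58-8) = 40^50 ≡ 36 (mod 59).
Giant steps γ_i = 12·36^i mod 59: γ_0=12, γ_1=19, γ_2=35, γ_3=21, γ_4=48 (in table at j=6).
x = i·n + j = 4·8 + 6 = 38.
Check: 40^38 ≡ 12 (mod 59).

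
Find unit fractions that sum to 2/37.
1/19 + 1/703

Greedy algorithm:
2/37: ceiling(37/2) = 19, use 1/19
1/703: ceiling(703/1) = 703, use 1/703
Result: 2/37 = 1/19 + 1/703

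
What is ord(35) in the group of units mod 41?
40

41 is prime, so ord(35) divides φ(41) = 40.
Divisors of 40: 1, 2, 4, 5, 8, 10, 20, 40.
Repeated squaring: 35^1 ≡ 35, 35^2 ≡ 36, 35^4 ≡ 25, 35^8 ≡ 10, 35^16 ≡ 18, 35^32 ≡ 37 (mod 41).
Test 35^d mod 41 for each divisor d in increasing order:
35^1 ≡ 35
35^2 ≡ 36
35^4 ≡ 25
35^5 = 35^4·35^1 ≡ 14
35^8 ≡ 10
35^10 = 35^8·35^2 ≡ 32
35^20 = 35^16·35^4 ≡ 40
35^40 = 35^32·35^8 ≡ 1  ← first divisor giving 1
The order is 40.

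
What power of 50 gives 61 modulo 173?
35

Baby-step giant-step with step n = ⌈√173⌉ = 14.
Baby steps 50^j mod 173 (j:value) for j=0..13: 0:1, 1:50, 2:78, 3:94, 4:29, 5:66, 6:13, 7:131, 8:149, 9:11, 10:31, 11:166, 12:169, 13:146.
Giant-step multiplier: 50^(-14) ≡ 50^(172-14) = 50^158 ≡ 56 (mod 173).
Giant steps γ_i = 61·56^i mod 173: γ_0=61, γ_1=129, γ_2=131 (in table at j=7).
x = i·n + j = 2·14 + 7 = 35.
Check: 50^35 ≡ 61 (mod 173).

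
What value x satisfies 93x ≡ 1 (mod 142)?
113

gcd(93, 142) = 1, so the inverse exists.
Extended Euclidean algorithm on (142, 93):
142 = 1 × 93 + 49  ⟹  49 = (1)·142 + (-1)·93
93 = 1 × 49 + 44  ⟹  44 = (-1)·142 + (2)·93
49 = 1 × 44 + 5  ⟹  5 = (2)·142 + (-3)·93
44 = 8 × 5 + 4  ⟹  4 = (-17)·142 + (26)·93
5 = 1 × 4 + 1  ⟹  1 = (19)·142 + (-29)·93
So (-29)·93 ≡ 1 (mod 142), i.e. 93^(-1) ≡ -29 ≡ 113 (mod 142).
Check: 93 × 113 = 10509 ≡ 1 (mod 142)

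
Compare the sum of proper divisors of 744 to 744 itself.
abundant

Proper divisors of 744: sum = 1 + 2 + 3 + 4 + 6 + 8 + 12 + 24 + 31 + 62 + 93 + 124 + 186 + 248 + 372 = 1176
Since 1176 > 744, 744 is abundant.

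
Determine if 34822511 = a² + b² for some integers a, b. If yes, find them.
Not possible

Factorization: 34822511 = 17 × 127^3
By Fermat: n is sum of two squares iff every prime p ≡ 3 (mod 4) appears to even power.
Prime(s) ≡ 3 (mod 4) with odd exponent: [(127, 3)]
Therefore 34822511 cannot be expressed as a² + b².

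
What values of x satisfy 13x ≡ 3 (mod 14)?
x ≡ 11 (mod 14)

gcd(13, 14) = 1, which divides 3, so solutions exist.
Find 13^(-1) mod 14 by the extended Euclidean algorithm:
14 = 1 × 13 + 1  ⟹  1 = (1)·14 + (-1)·13
So (-1)·13 ≡ 1 (mod 14), i.e. 13^(-1) ≡ -1 ≡ 13 (mod 14).
x ≡ 13 × 3 = 39 ≡ 11 (mod 14).
Check: 13 × 11 = 143 ≡ 3 (mod 14).
Unique solution: x ≡ 11 (mod 14)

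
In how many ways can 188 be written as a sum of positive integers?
1398341745571

p(n) counts ways to write n as a sum of positive integers (order ignored).
Euler's pentagonal recurrence: p(k) = p(k-1) + p(k-2) - p(k-5) - p(k-7) + p(k-12) + p(k-15) - ... (offsets j(3j∓1)/2, signs ++--, p(0)=1, p(<0)=0).
DP table for k = 0..187: p(0)=1, p(1)=1, p(2)=2, p(3)=3, p(4)=5, p(5)=7, p(6)=11, p(7)=15, p(8)=22, p(9)=30, p(10)=42, p(11)=56, p(12)=77, p(13)=101, p(14)=135, p(15)=176, p(16)=231, p(17)=297, p(18)=385, p(19)=490, p(20)=627, p(21)=792, p(22)=1002, p(23)=1255, p(24)=1575, p(25)=1958, p(26)=2436, p(27)=3010, p(28)=3718, p(29)=4565, p(30)=5604, p(31)=6842, p(32)=8349, p(33)=10143, p(34)=12310, p(35)=14883, p(36)=17977, p(37)=21637, p(38)=26015, p(39)=31185, p(40)=37338, p(41)=44583, p(42)=53174, p(43)=63261, p(44)=75175, p(45)=89134, p(46)=105558, p(47)=124754, p(48)=147273, p(49)=173525, p(50)=204226, p(51)=239943, p(52)=281589, p(53)=329931, p(54)=386155, p(55)=451276, p(56)=526823, p(57)=614154, p(58)=715220, p(59)=831820, p(60)=966467, p(61)=1121505, p(62)=1300156, p(63)=1505499, p(64)=1741630, p(65)=2012558, p(66)=2323520, p(67)=2679689, p(68)=3087735, p(69)=3554345, p(70)=4087968, p(71)=4697205, p(72)=5392783, p(73)=6185689, p(74)=7089500, p(75)=8118264, p(76)=9289091, p(77)=10619863, p(78)=12132164, p(79)=13848650, p(80)=15796476, p(81)=18004327, p(82)=20506255, p(83)=23338469, p(84)=26543660, p(85)=30167357, p(86)=34262962, p(87)=38887673, p(88)=44108109, p(89)=49995925, p(90)=56634173, p(91)=64112359, p(92)=72533807, p(93)=82010177, p(94)=92669720, p(95)=104651419, p(96)=118114304, p(97)=133230930, p(98)=150198136, p(99)=169229875, p(100)=190569292, p(101)=214481126, p(102)=241265379, p(103)=271248950, p(104)=304801365, p(105)=342325709, p(106)=384276336, p(107)=431149389, p(108)=483502844, p(109)=541946240, p(110)=607163746, p(111)=679903203, p(112)=761002156, p(113)=851376628, p(114)=952050665, p(115)=1064144451, p(116)=1188908248, p(117)=1327710076, p(118)=1482074143, p(119)=1653668665, p(120)=1844349560, p(121)=2056148051, p(122)=2291320912, p(123)=2552338241, p(124)=2841940500, p(125)=3163127352, p(126)=3519222692, p(127)=3913864295, p(128)=4351078600, p(129)=4835271870, p(130)=5371315400, p(131)=5964539504, p(132)=6620830889, p(133)=7346629512, p(134)=8149040695, p(135)=9035836076, p(136)=10015581680, p(137)=11097645016, p(138)=12292341831, p(139)=13610949895, p(140)=15065878135, p(141)=16670689208, p(142)=18440293320, p(143)=20390982757, p(144)=22540654445, p(145)=24908858009, p(146)=27517052599, p(147)=30388671978, p(148)=33549419497, p(149)=37027355200, p(150)=40853235313, p(151)=45060624582, p(152)=49686288421, p(153)=54770336324, p(154)=60356673280, p(155)=66493182097, p(156)=73232243759, p(157)=80630964769, p(158)=88751778802, p(159)=97662728555, p(160)=107438159466, p(161)=118159068427, p(162)=129913904637, p(163)=142798995930, p(164)=156919475295, p(165)=172389800255, p(166)=189334822579, p(167)=207890420102, p(168)=228204732751, p(169)=250438925115, p(170)=274768617130, p(171)=301384802048, p(172)=330495499613, p(173)=362326859895, p(174)=397125074750, p(175)=435157697830, p(176)=476715857290, p(177)=522115831195, p(178)=571701605655, p(179)=625846753120, p(180)=684957390936, p(181)=749474411781, p(182)=819876908323, p(183)=896684817527, p(184)=980462880430, p(185)=1071823774337, p(186)=1171432692373, p(187)=1280011042268.
Final step: p(188) = p(187) + p(186) - p(183) - p(181) + p(176) + p(173) - p(166) - p(162) + p(153) + p(148) - p(137) - p(131) + p(118) + p(111) - p(96) - p(88) + p(71) + p(62) - p(43) - p(33) + p(12) + p(1)
= 1280011042268 + 1171432692373 - 896684817527 - 749474411781 + 476715857290 + 362326859895 - 189334822579 - 129913904637 + 54770336324 + 33549419497 - 11097645016 - 5964539504 + 1482074143 + 679903203 - 118114304 - 44108109 + 4697205 + 1300156 - 63261 - 10143 + 77 + 1
= 1398341745571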